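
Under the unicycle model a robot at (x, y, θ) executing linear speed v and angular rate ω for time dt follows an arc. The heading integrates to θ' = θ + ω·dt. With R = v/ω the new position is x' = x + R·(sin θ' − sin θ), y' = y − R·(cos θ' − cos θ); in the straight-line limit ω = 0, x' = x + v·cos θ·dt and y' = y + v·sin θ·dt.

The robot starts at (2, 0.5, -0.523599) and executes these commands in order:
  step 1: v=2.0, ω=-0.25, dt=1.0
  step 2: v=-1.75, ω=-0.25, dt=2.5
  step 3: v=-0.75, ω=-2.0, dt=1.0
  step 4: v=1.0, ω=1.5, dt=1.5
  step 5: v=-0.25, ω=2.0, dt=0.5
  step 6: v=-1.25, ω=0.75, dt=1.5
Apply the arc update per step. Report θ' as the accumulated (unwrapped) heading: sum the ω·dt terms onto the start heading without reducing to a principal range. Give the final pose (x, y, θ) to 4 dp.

(-0.4517, 1.9698, 0.9764)

step 1: θ'=-0.7736 (R=-8.0000) → pose (3.5897, -0.7050, -0.7736)
step 2: θ'=-1.3986 (R=7.0000) → pose (1.5842, 3.1034, -1.3986)
step 3: θ'=-3.3986 (R=0.3750) → pose (2.0490, 3.5303, -3.3986)
step 4: θ'=-1.1486 (R=0.6667) → pose (1.2714, 2.6124, -1.1486)
step 5: θ'=-0.1486 (R=-0.1250) → pose (1.1759, 2.6848, -0.1486)
step 6: θ'=0.9764 (R=-1.6667) → pose (-0.4517, 1.9698, 0.9764)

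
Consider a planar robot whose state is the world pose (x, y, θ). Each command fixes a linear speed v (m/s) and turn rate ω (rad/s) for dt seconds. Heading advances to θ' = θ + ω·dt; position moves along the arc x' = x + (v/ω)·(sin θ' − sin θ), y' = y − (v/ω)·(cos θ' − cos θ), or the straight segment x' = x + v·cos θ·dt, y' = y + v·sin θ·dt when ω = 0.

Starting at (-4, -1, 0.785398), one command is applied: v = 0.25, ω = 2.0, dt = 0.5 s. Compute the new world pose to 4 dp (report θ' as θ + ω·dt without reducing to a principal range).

θ' = 0.7854 + 2.0·0.5 = 1.7854
R = v/ω = 0.25/2.0 = 0.1250
x' = -4 + 0.1250·(sin 1.7854 − sin 0.7854) = -3.9663
y' = -1 − 0.1250·(cos 1.7854 − cos 0.7854) = -0.8850

(-3.9663, -0.8850, 1.7854)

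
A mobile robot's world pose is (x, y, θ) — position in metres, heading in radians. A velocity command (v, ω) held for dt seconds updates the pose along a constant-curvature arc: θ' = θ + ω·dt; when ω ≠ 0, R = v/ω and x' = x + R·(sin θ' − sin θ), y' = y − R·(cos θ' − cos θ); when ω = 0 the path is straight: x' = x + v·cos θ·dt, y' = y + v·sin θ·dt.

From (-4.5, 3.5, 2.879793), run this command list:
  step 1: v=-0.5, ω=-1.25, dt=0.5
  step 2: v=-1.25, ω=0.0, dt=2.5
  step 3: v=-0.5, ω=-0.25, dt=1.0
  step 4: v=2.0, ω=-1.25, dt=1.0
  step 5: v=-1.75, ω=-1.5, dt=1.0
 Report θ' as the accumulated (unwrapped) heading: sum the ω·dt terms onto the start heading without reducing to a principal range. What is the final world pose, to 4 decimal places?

(-3.2894, 2.3522, -0.7452)

step 1: θ'=2.2548 (R=0.4000) → pose (-4.2935, 3.3664, 2.2548)
step 2: θ'=2.2548 (straight) → pose (-2.3188, 0.9443, 2.2548)
step 3: θ'=2.0048 (R=2.0000) → pose (-2.0544, 0.5216, 2.0048)
step 4: θ'=0.7548 (R=-1.6000) → pose (-1.6989, 2.3598, 0.7548)
step 5: θ'=-0.7452 (R=1.1667) → pose (-3.2894, 2.3522, -0.7452)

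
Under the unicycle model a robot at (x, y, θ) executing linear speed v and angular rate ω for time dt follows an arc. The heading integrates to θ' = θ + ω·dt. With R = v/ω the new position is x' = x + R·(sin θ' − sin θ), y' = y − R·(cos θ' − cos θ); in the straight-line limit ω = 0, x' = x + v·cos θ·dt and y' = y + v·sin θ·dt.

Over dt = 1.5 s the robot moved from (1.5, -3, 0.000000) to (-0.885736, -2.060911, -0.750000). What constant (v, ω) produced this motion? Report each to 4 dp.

Δθ = -0.750000 − 0.000000 = -0.750000
ω = Δθ/dt = -0.750000/1.5 = -0.5000
R = Δx/(sin θ' − sin θ) = 3.5000
v = R·ω = 3.5000·-0.5000 = -1.7500

v = -1.7500, ω = -0.5000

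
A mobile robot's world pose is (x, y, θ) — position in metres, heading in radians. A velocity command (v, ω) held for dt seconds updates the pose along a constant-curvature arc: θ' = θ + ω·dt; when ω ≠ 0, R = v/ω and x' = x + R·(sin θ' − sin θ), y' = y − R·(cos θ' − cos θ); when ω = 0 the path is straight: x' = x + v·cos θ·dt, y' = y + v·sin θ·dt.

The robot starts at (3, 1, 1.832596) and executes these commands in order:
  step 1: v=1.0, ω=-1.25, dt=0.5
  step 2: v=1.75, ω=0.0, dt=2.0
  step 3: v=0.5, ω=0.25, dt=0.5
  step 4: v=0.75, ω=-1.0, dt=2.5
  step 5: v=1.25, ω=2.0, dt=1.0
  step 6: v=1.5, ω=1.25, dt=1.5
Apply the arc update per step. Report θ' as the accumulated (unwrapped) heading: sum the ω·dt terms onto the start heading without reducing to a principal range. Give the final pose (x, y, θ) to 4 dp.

(6.4151, 6.8401, 2.7076)

step 1: θ'=1.2076 (R=-0.8000) → pose (3.0249, 1.4913, 1.2076)
step 2: θ'=1.2076 (straight) → pose (4.2684, 4.7629, 1.2076)
step 3: θ'=1.3326 (R=2.0000) → pose (4.3424, 5.0016, 1.3326)
step 4: θ'=-1.1674 (R=-0.7500) → pose (5.7610, 5.1190, -1.1674)
step 5: θ'=0.8326 (R=0.6250) → pose (6.7981, 4.9438, 0.8326)
step 6: θ'=2.7076 (R=1.2000) → pose (6.4151, 6.8401, 2.7076)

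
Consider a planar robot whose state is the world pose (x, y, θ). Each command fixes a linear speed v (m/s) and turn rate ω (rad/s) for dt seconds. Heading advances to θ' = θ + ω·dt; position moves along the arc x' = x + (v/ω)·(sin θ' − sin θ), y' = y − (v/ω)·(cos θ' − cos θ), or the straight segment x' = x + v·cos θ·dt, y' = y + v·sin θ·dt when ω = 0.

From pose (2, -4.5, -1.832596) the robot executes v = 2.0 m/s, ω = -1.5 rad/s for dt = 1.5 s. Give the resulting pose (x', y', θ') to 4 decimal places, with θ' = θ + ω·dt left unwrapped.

(-0.3654, -4.9402, -4.0826)

θ' = -1.8326 + -1.5·1.5 = -4.0826
R = v/ω = 2.0/-1.5 = -1.3333
x' = 2 + -1.3333·(sin -4.0826 − sin -1.8326) = -0.3654
y' = -4.5 − -1.3333·(cos -4.0826 − cos -1.8326) = -4.9402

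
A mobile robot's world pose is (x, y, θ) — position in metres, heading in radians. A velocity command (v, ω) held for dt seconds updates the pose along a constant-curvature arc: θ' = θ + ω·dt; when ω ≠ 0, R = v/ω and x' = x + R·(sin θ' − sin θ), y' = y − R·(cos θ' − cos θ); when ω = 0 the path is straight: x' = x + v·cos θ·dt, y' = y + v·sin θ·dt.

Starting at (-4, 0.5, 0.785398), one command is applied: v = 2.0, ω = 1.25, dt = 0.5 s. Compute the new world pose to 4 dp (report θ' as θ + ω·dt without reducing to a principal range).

(-3.5519, 1.3758, 1.4104)

θ' = 0.7854 + 1.25·0.5 = 1.4104
R = v/ω = 2.0/1.25 = 1.6000
x' = -4 + 1.6000·(sin 1.4104 − sin 0.7854) = -3.5519
y' = 0.5 − 1.6000·(cos 1.4104 − cos 0.7854) = 1.3758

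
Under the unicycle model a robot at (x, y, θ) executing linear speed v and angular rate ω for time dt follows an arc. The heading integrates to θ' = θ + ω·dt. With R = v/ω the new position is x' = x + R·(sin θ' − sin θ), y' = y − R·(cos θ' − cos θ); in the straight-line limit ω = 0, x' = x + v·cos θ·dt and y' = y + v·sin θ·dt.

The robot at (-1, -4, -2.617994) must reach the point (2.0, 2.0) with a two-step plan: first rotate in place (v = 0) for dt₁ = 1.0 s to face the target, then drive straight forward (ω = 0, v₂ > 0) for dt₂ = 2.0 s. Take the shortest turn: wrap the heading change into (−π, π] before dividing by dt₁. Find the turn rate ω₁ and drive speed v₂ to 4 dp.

ω₁ = -2.5580, v₂ = 3.3541

heading to target = atan2(2−-4, 2−-1) = 1.1071
Δθ = wrap(1.1071 − -2.6180) = -2.5580; ω₁ = Δθ/dt₁ = -2.5580
distance = √((2−-1)² + (2−-4)²) = 6.7082; v₂ = distance/dt₂ = 3.3541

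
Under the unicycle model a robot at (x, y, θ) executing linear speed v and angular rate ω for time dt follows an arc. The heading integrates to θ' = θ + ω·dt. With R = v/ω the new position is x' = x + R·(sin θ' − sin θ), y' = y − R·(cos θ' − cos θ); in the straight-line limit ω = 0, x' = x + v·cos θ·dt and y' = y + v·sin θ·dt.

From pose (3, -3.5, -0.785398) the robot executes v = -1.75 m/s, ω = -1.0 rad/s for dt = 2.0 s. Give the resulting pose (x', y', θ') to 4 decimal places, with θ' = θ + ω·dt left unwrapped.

θ' = -0.7854 + -1.0·2.0 = -2.7854
R = v/ω = -1.75/-1.0 = 1.7500
x' = 3 + 1.7500·(sin -2.7854 − sin -0.7854) = 3.6272
y' = -3.5 − 1.7500·(cos -2.7854 − cos -0.7854) = -0.6224

(3.6272, -0.6224, -2.7854)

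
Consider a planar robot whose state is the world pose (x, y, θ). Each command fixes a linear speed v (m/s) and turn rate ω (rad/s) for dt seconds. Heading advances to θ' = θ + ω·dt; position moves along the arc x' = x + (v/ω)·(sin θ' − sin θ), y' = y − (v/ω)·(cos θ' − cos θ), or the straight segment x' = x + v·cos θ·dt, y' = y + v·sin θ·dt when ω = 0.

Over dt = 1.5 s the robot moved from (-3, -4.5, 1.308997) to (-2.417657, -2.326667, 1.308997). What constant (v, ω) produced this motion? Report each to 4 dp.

v = 1.5000, ω = 0.0000

Δθ = 1.308997 − 1.308997 = 0.000000
ω = Δθ/dt = 0.000000/1.5 = 0.0000
ω = 0 → v = (Δx·cos θ + Δy·sin θ)/dt = 1.5000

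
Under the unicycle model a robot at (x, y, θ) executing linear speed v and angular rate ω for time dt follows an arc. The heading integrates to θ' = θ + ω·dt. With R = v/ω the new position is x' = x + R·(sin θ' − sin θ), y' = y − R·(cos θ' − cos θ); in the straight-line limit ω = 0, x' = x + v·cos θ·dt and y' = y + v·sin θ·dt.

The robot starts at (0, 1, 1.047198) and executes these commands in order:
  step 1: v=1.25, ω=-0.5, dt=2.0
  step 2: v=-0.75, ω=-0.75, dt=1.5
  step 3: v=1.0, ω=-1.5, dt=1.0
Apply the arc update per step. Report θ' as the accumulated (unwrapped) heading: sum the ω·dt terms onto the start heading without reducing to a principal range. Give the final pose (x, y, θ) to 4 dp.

(0.8880, 1.8938, -2.5778)

step 1: θ'=0.0472 (R=-2.5000) → pose (2.0471, 2.2472, 0.0472)
step 2: θ'=-1.0778 (R=1.0000) → pose (1.1190, 2.7728, -1.0778)
step 3: θ'=-2.5778 (R=-0.6667) → pose (0.8880, 1.8938, -2.5778)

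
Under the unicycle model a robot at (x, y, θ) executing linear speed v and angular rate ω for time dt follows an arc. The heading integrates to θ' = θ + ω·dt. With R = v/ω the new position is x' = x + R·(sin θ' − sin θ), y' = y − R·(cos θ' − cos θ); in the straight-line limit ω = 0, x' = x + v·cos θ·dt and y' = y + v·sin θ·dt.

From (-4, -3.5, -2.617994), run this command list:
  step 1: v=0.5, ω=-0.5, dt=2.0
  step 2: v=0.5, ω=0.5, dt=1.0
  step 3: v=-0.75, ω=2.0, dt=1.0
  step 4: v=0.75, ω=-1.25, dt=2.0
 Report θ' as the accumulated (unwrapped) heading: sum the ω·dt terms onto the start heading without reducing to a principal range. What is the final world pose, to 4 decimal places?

step 1: θ'=-3.6180 (R=-1.0000) → pose (-4.9586, -3.5226, -3.6180)
step 2: θ'=-3.1180 (R=1.0000) → pose (-5.4408, -3.4116, -3.1180)
step 3: θ'=-1.1180 (R=-0.3750) → pose (-5.1124, -2.8726, -1.1180)
step 4: θ'=-3.6180 (R=-0.6000) → pose (-5.9271, -3.6683, -3.6180)

(-5.9271, -3.6683, -3.6180)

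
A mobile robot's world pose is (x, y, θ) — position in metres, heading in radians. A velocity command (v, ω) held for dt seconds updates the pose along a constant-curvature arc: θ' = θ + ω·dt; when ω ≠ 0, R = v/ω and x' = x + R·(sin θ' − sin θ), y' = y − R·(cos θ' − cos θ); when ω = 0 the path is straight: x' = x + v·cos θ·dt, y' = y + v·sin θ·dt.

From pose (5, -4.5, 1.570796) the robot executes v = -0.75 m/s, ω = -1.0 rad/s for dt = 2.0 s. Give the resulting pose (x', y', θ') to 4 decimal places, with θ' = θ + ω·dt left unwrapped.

(3.9379, -5.1820, -0.4292)

θ' = 1.5708 + -1.0·2.0 = -0.4292
R = v/ω = -0.75/-1.0 = 0.7500
x' = 5 + 0.7500·(sin -0.4292 − sin 1.5708) = 3.9379
y' = -4.5 − 0.7500·(cos -0.4292 − cos 1.5708) = -5.1820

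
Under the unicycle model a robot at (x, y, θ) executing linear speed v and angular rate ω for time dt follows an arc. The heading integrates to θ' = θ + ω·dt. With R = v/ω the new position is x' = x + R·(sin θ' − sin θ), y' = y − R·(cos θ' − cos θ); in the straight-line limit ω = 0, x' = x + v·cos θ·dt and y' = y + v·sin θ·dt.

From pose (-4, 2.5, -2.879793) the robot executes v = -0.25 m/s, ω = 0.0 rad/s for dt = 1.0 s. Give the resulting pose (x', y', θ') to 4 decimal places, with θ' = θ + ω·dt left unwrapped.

(-3.7585, 2.5647, -2.8798)

θ' = -2.8798 + 0.0·1.0 = -2.8798
ω = 0 → straight: x' = -4 + -0.25·cos(-2.8798)·1.0 = -3.7585
y' = 2.5 + -0.25·sin(-2.8798)·1.0 = 2.5647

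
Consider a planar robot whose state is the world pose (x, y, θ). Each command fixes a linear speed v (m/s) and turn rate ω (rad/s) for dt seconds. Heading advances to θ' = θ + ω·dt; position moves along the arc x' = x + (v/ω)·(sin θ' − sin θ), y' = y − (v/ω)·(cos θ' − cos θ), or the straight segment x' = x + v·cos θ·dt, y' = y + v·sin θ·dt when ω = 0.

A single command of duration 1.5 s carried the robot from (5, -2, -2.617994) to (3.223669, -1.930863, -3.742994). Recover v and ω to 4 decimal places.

v = 1.2500, ω = -0.7500

Δθ = -3.742994 − -2.617994 = -1.125000
ω = Δθ/dt = -1.125000/1.5 = -0.7500
R = Δx/(sin θ' − sin θ) = -1.6667
v = R·ω = -1.6667·-0.7500 = 1.2500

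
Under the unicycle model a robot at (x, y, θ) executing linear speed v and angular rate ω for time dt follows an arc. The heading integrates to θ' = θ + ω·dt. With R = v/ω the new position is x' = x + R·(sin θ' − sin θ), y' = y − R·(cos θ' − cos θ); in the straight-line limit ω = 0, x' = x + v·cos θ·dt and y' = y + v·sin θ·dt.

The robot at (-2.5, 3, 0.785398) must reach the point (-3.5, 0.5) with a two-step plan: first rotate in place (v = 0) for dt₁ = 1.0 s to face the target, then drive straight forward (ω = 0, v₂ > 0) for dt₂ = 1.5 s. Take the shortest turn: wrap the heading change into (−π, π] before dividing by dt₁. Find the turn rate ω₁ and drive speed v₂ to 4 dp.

ω₁ = -2.7367, v₂ = 1.7951

heading to target = atan2(0.5−3, -3.5−-2.5) = -1.9513
Δθ = wrap(-1.9513 − 0.7854) = -2.7367; ω₁ = Δθ/dt₁ = -2.7367
distance = √((-3.5−-2.5)² + (0.5−3)²) = 2.6926; v₂ = distance/dt₂ = 1.7951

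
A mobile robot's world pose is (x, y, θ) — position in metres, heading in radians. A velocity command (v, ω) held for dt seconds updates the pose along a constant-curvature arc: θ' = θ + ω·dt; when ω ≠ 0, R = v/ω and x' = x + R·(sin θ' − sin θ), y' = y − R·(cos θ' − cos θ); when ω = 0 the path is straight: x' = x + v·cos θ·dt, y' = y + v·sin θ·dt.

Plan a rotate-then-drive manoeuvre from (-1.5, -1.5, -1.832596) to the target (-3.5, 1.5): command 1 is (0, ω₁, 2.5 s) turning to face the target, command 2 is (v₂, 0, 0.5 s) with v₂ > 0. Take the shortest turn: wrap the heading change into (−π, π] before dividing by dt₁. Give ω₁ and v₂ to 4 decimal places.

heading to target = atan2(1.5−-1.5, -3.5−-1.5) = 2.1588
Δθ = wrap(2.1588 − -1.8326) = -2.2918; ω₁ = Δθ/dt₁ = -0.9167
distance = √((-3.5−-1.5)² + (1.5−-1.5)²) = 3.6056; v₂ = distance/dt₂ = 7.2111

ω₁ = -0.9167, v₂ = 7.2111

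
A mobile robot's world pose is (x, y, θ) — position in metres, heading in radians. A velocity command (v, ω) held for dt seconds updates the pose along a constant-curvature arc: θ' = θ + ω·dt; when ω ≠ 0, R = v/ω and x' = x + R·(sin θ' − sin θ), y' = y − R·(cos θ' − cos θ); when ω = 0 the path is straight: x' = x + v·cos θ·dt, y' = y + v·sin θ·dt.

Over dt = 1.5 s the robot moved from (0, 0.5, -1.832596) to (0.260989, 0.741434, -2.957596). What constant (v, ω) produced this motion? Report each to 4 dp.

Δθ = -2.957596 − -1.832596 = -1.125000
ω = Δθ/dt = -1.125000/1.5 = -0.7500
R = Δx/(sin θ' − sin θ) = 0.3333
v = R·ω = 0.3333·-0.7500 = -0.2500

v = -0.2500, ω = -0.7500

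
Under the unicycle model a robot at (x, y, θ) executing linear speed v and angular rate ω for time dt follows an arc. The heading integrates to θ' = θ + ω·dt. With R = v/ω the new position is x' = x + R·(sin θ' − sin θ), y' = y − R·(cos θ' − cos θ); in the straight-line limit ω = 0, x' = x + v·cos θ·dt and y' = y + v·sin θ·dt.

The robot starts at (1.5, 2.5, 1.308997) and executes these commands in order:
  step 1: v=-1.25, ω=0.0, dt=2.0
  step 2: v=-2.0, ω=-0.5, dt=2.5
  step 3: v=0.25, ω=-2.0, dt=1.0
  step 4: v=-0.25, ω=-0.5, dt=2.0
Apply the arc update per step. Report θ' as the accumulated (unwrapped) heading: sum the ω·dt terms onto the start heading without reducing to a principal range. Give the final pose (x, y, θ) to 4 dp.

(-2.2845, -2.7335, -2.9410)

step 1: θ'=1.3090 (straight) → pose (0.8530, 0.0852, 1.3090)
step 2: θ'=0.0590 (R=4.0000) → pose (-2.7749, -2.8726, 0.0590)
step 3: θ'=-1.9410 (R=-0.1250) → pose (-2.6510, -3.0426, -1.9410)
step 4: θ'=-2.9410 (R=0.5000) → pose (-2.2845, -2.7335, -2.9410)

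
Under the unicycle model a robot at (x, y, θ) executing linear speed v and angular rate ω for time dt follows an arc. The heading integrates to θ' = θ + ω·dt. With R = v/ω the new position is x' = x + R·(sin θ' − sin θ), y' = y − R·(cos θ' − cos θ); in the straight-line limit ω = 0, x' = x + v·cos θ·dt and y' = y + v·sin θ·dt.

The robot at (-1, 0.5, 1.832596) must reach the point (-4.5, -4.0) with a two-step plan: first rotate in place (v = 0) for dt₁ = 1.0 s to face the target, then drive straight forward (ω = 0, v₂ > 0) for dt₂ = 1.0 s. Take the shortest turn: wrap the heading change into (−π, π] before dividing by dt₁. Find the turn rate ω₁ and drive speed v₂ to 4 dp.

ω₁ = 2.2187, v₂ = 5.7009

heading to target = atan2(-4−0.5, -4.5−-1) = -2.2318
Δθ = wrap(-2.2318 − 1.8326) = 2.2187; ω₁ = Δθ/dt₁ = 2.2187
distance = √((-4.5−-1)² + (-4−0.5)²) = 5.7009; v₂ = distance/dt₂ = 5.7009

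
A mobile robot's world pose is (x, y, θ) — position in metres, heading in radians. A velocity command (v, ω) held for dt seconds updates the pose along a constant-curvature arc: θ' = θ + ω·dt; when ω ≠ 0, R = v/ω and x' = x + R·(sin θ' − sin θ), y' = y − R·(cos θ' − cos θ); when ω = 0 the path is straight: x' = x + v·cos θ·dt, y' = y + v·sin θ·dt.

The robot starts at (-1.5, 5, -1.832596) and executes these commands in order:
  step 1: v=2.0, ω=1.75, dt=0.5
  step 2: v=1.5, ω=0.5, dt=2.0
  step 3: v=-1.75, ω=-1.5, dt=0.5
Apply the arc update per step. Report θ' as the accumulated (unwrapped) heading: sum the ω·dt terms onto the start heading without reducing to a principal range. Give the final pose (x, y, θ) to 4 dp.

step 1: θ'=-0.9576 (R=1.1429) → pose (-1.3307, 4.0465, -0.9576)
step 2: θ'=0.0424 (R=3.0000) → pose (1.2499, 2.7757, 0.0424)
step 3: θ'=-0.7076 (R=1.1667) → pose (0.4421, 3.0547, -0.7076)

(0.4421, 3.0547, -0.7076)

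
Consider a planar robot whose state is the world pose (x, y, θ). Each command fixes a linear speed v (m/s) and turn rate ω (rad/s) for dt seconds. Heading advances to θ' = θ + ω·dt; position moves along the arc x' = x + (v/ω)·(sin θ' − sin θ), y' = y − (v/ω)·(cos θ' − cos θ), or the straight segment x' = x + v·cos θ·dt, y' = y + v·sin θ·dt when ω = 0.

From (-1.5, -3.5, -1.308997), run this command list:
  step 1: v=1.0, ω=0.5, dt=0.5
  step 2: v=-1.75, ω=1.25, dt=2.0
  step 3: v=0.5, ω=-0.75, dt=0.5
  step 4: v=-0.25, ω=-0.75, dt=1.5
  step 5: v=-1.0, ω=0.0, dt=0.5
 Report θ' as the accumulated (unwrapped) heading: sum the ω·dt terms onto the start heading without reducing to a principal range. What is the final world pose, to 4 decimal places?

step 1: θ'=-1.0590 (R=2.0000) → pose (-1.3119, -3.9619, -1.0590)
step 2: θ'=1.4410 (R=-1.4000) → pose (-3.9207, -4.4663, 1.4410)
step 3: θ'=1.0660 (R=-0.6667) → pose (-3.8432, -4.2302, 1.0660)
step 4: θ'=-0.0590 (R=0.3333) → pose (-4.1546, -4.4017, -0.0590)
step 5: θ'=-0.0590 (straight) → pose (-4.6537, -4.3722, -0.0590)

(-4.6537, -4.3722, -0.0590)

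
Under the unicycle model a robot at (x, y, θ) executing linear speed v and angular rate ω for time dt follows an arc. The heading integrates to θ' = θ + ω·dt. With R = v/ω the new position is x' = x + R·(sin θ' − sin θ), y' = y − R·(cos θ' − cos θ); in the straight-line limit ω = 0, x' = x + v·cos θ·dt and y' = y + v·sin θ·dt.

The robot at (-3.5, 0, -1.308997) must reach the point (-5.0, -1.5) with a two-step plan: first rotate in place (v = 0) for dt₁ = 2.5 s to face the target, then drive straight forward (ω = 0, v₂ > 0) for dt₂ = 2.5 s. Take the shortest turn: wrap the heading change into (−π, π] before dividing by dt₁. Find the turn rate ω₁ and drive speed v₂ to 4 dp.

heading to target = atan2(-1.5−0, -5−-3.5) = -2.3562
Δθ = wrap(-2.3562 − -1.3090) = -1.0472; ω₁ = Δθ/dt₁ = -0.4189
distance = √((-5−-3.5)² + (-1.5−0)²) = 2.1213; v₂ = distance/dt₂ = 0.8485

ω₁ = -0.4189, v₂ = 0.8485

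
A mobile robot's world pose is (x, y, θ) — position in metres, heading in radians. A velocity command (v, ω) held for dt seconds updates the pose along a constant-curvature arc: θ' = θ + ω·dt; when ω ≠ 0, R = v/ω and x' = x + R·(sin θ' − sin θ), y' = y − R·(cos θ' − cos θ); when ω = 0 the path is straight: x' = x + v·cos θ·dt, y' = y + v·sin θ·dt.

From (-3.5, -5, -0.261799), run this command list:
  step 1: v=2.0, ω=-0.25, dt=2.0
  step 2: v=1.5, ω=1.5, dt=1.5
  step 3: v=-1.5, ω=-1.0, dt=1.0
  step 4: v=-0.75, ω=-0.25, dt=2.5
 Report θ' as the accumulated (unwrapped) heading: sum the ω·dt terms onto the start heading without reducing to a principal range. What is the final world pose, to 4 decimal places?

step 1: θ'=-0.7618 (R=-8.0000) → pose (-0.0488, -6.9386, -0.7618)
step 2: θ'=1.4882 (R=1.0000) → pose (1.6381, -6.2975, 1.4882)
step 3: θ'=0.4882 (R=1.5000) → pose (0.8467, -7.4986, 0.4882)
step 4: θ'=-0.1368 (R=3.0000) → pose (-0.9695, -7.8210, -0.1368)

(-0.9695, -7.8210, -0.1368)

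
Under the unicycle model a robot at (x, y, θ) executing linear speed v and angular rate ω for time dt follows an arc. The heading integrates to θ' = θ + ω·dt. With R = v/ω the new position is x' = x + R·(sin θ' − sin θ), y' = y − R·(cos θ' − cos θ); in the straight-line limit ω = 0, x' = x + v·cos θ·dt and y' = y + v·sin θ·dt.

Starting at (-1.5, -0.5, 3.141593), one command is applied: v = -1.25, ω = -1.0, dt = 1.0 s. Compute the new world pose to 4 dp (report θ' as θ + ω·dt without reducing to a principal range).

θ' = 3.1416 + -1.0·1.0 = 2.1416
R = v/ω = -1.25/-1.0 = 1.2500
x' = -1.5 + 1.2500·(sin 2.1416 − sin 3.1416) = -0.4482
y' = -0.5 − 1.2500·(cos 2.1416 − cos 3.1416) = -1.0746

(-0.4482, -1.0746, 2.1416)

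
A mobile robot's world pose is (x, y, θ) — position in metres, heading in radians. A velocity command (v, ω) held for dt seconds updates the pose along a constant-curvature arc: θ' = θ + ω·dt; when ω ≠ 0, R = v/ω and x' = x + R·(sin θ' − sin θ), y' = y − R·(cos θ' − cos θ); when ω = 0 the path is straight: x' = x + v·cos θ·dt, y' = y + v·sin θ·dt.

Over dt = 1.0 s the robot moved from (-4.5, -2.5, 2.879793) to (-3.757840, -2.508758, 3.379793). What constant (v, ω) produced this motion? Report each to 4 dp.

Δθ = 3.379793 − 2.879793 = 0.500000
ω = Δθ/dt = 0.500000/1.0 = 0.5000
R = Δx/(sin θ' − sin θ) = -1.5000
v = R·ω = -1.5000·0.5000 = -0.7500

v = -0.7500, ω = 0.5000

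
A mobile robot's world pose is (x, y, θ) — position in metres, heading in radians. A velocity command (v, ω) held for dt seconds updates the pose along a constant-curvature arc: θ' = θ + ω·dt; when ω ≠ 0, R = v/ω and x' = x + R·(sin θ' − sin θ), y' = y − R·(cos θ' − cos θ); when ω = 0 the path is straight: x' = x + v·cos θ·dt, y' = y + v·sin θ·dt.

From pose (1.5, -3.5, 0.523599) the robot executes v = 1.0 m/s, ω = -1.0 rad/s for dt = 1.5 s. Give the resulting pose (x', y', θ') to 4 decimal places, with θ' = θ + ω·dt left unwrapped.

θ' = 0.5236 + -1.0·1.5 = -0.9764
R = v/ω = 1.0/-1.0 = -1.0000
x' = 1.5 + -1.0000·(sin -0.9764 − sin 0.5236) = 2.8285
y' = -3.5 − -1.0000·(cos -0.9764 − cos 0.5236) = -3.8060

(2.8285, -3.8060, -0.9764)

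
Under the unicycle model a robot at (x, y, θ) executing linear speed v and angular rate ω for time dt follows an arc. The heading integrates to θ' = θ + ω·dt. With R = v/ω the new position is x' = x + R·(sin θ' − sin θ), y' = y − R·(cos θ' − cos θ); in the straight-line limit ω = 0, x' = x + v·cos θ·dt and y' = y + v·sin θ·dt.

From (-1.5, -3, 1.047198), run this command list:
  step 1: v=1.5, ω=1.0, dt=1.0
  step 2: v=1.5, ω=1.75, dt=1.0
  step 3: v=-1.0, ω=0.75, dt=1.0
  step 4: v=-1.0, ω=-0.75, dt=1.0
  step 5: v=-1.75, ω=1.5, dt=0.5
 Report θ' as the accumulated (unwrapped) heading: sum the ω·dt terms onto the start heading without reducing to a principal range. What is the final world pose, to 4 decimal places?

(-1.3061, 1.1325, 4.5472)

step 1: θ'=2.0472 (R=1.5000) → pose (-1.4661, -1.5621, 2.0472)
step 2: θ'=3.7972 (R=0.8571) → pose (-2.7503, -1.2758, 3.7972)
step 3: θ'=4.5472 (R=-1.3333) → pose (-2.2480, -0.4381, 4.5472)
step 4: θ'=3.7972 (R=1.3333) → pose (-1.7457, 0.3995, 3.7972)
step 5: θ'=4.5472 (R=-1.1667) → pose (-1.3061, 1.1325, 4.5472)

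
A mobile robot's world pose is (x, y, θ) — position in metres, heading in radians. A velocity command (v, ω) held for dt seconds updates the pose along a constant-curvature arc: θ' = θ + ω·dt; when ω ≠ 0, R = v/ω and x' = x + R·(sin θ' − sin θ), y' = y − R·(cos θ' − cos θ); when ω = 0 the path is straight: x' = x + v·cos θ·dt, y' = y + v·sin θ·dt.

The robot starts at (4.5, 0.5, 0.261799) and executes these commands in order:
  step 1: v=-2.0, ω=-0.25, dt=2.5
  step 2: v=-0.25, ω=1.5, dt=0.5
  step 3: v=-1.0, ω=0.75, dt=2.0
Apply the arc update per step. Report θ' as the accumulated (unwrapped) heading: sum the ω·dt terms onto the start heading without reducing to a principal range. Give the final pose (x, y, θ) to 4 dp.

(-1.2991, -0.9013, 1.8868)

step 1: θ'=-0.3632 (R=8.0000) → pose (-0.4127, 0.7493, -0.3632)
step 2: θ'=0.3868 (R=-0.1667) → pose (-0.5348, 0.7479, 0.3868)
step 3: θ'=1.8868 (R=-1.3333) → pose (-1.2991, -0.9013, 1.8868)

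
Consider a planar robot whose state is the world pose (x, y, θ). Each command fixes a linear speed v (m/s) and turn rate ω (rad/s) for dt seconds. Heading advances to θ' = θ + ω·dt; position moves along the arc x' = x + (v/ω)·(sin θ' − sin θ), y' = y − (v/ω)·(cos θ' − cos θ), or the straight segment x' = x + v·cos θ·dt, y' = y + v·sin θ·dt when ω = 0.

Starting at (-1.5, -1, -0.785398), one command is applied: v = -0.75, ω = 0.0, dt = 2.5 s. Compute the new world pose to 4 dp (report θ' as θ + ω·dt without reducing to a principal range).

θ' = -0.7854 + 0.0·2.5 = -0.7854
ω = 0 → straight: x' = -1.5 + -0.75·cos(-0.7854)·2.5 = -2.8258
y' = -1 + -0.75·sin(-0.7854)·2.5 = 0.3258

(-2.8258, 0.3258, -0.7854)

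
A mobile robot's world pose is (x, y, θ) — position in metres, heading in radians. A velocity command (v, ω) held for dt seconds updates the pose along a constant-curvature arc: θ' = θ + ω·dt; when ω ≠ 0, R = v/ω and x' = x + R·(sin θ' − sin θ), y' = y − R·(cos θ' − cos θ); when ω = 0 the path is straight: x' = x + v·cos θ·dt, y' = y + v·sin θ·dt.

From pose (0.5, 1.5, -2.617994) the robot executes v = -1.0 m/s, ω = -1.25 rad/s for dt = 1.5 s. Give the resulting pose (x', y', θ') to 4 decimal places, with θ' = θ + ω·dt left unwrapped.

θ' = -2.6180 + -1.25·1.5 = -4.4930
R = v/ω = -1.0/-1.25 = 0.8000
x' = 0.5 + 0.8000·(sin -4.4930 − sin -2.6180) = 1.6808
y' = 1.5 − 0.8000·(cos -4.4930 − cos -2.6180) = 0.9813

(1.6808, 0.9813, -4.4930)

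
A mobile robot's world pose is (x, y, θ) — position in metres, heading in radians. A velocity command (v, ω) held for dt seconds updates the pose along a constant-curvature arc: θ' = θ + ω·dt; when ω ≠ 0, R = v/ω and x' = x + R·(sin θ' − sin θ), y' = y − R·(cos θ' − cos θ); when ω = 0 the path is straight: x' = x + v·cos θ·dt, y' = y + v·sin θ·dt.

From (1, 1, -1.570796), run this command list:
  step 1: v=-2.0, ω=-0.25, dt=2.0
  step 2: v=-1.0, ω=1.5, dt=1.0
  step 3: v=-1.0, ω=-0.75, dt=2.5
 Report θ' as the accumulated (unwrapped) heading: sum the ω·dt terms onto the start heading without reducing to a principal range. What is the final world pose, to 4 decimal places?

(1.6202, 7.8614, -2.4458)

step 1: θ'=-2.0708 (R=8.0000) → pose (1.9793, 4.8354, -2.0708)
step 2: θ'=-0.5708 (R=-0.6667) → pose (1.7545, 5.7160, -0.5708)
step 3: θ'=-2.4458 (R=1.3333) → pose (1.6202, 7.8614, -2.4458)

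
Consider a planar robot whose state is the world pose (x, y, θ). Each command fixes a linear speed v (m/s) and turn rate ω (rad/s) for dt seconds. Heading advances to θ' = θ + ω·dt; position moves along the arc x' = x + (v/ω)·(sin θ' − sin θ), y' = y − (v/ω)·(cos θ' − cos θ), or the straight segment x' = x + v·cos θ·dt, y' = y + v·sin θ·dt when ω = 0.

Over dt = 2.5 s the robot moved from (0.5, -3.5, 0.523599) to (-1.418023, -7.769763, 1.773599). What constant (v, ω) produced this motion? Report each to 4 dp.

v = -2.0000, ω = 0.5000

Δθ = 1.773599 − 0.523599 = 1.250000
ω = Δθ/dt = 1.250000/2.5 = 0.5000
R = −Δy/(cos θ' − cos θ) = -4.0000
v = R·ω = -4.0000·0.5000 = -2.0000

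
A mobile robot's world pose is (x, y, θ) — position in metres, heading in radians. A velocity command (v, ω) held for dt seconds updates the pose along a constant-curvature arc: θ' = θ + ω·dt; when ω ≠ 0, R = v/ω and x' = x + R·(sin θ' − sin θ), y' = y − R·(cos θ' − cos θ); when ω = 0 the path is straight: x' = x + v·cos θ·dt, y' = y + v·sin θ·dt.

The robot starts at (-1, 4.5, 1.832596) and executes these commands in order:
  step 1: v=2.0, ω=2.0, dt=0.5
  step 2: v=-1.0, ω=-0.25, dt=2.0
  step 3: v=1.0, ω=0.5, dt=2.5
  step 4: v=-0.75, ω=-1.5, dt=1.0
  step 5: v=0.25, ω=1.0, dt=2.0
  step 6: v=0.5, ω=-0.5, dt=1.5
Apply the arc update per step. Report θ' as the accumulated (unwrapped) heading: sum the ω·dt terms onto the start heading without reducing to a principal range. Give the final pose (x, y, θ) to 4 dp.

(-2.6737, 3.9970, 3.3326)

step 1: θ'=2.8326 (R=1.0000) → pose (-1.6618, 5.1938, 2.8326)
step 2: θ'=2.3326 (R=4.0000) → pose (0.0161, 4.1442, 2.3326)
step 3: θ'=3.5826 (R=2.0000) → pose (-2.2847, 4.5724, 3.5826)
step 4: θ'=2.0826 (R=0.5000) → pose (-1.6354, 4.3651, 2.0826)
step 5: θ'=4.0826 (R=0.2500) → pose (-2.0554, 4.3899, 4.0826)
step 6: θ'=3.3326 (R=-1.0000) → pose (-2.6737, 3.9970, 3.3326)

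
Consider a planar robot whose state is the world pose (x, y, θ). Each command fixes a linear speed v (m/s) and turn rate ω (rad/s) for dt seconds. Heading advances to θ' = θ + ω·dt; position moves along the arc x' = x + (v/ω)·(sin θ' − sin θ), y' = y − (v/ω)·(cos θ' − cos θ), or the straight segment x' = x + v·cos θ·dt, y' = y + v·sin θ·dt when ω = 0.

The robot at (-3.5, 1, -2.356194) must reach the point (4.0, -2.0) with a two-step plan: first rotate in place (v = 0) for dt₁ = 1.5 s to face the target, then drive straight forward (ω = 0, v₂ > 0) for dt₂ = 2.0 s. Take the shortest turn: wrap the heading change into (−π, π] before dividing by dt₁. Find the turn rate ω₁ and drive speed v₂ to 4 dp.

ω₁ = 1.3171, v₂ = 4.0389

heading to target = atan2(-2−1, 4−-3.5) = -0.3805
Δθ = wrap(-0.3805 − -2.3562) = 1.9757; ω₁ = Δθ/dt₁ = 1.3171
distance = √((4−-3.5)² + (-2−1)²) = 8.0777; v₂ = distance/dt₂ = 4.0389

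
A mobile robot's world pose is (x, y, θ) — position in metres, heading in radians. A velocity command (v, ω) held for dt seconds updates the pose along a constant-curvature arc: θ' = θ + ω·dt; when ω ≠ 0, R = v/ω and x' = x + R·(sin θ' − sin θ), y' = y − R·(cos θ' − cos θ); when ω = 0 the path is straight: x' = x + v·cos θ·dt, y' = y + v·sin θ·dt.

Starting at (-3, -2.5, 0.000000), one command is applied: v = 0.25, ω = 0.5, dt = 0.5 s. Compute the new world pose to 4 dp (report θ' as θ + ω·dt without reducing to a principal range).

(-2.8763, -2.4845, 0.2500)

θ' = 0.0000 + 0.5·0.5 = 0.2500
R = v/ω = 0.25/0.5 = 0.5000
x' = -3 + 0.5000·(sin 0.2500 − sin 0.0000) = -2.8763
y' = -2.5 − 0.5000·(cos 0.2500 − cos 0.0000) = -2.4845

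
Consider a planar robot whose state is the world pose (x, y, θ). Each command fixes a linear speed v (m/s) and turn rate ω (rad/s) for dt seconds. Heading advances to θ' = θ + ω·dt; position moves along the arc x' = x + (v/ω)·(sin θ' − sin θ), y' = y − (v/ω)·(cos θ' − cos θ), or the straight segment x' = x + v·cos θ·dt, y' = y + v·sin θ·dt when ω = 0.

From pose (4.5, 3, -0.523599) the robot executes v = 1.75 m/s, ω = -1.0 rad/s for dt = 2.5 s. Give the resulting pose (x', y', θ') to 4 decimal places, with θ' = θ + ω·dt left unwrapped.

θ' = -0.5236 + -1.0·2.5 = -3.0236
R = v/ω = 1.75/-1.0 = -1.7500
x' = 4.5 + -1.7500·(sin -3.0236 − sin -0.5236) = 3.8310
y' = 3 − -1.7500·(cos -3.0236 − cos -0.5236) = -0.2534

(3.8310, -0.2534, -3.0236)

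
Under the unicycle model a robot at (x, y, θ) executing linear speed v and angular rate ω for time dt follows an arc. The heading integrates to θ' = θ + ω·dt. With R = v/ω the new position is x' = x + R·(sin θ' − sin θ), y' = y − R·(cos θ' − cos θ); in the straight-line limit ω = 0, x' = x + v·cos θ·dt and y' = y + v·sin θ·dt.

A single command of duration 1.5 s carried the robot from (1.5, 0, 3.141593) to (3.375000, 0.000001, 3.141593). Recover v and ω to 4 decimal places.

Δθ = 3.141593 − 3.141593 = 0.000000
ω = Δθ/dt = 0.000000/1.5 = 0.0000
ω = 0 → v = (Δx·cos θ + Δy·sin θ)/dt = -1.2500

v = -1.2500, ω = 0.0000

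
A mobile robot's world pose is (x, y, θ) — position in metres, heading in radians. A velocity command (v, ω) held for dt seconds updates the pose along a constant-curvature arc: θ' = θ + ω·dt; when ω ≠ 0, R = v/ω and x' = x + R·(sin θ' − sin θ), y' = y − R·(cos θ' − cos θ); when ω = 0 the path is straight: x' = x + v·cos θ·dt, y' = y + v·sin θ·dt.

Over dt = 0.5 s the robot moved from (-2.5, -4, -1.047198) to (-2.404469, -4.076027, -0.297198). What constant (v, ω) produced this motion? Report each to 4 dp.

Δθ = -0.297198 − -1.047198 = 0.750000
ω = Δθ/dt = 0.750000/0.5 = 1.5000
R = Δx/(sin θ' − sin θ) = 0.1667
v = R·ω = 0.1667·1.5000 = 0.2500

v = 0.2500, ω = 1.5000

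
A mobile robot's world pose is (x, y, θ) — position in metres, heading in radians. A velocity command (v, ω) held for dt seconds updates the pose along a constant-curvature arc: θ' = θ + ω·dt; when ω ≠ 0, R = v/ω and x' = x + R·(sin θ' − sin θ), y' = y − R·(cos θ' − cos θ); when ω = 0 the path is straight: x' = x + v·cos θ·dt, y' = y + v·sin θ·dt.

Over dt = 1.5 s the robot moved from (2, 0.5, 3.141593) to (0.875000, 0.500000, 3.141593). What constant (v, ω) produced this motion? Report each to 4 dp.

Δθ = 3.141593 − 3.141593 = 0.000000
ω = Δθ/dt = 0.000000/1.5 = 0.0000
ω = 0 → v = (Δx·cos θ + Δy·sin θ)/dt = 0.7500

v = 0.7500, ω = 0.0000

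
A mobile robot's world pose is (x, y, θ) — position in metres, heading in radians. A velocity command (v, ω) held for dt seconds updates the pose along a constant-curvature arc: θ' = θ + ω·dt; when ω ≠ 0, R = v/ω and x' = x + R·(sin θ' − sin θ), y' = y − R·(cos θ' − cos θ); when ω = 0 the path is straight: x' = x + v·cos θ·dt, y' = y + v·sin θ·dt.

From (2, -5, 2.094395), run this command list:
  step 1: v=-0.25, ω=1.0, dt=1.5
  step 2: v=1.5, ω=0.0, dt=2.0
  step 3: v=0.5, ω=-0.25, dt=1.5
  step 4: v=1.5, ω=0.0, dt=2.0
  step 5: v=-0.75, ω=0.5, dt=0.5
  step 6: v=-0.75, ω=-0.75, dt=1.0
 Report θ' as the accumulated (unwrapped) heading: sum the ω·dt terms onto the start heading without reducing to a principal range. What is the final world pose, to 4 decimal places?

(-2.9842, -6.8002, 2.7194)

step 1: θ'=3.5944 (R=-0.2500) → pose (2.3259, -5.0998, 3.5944)
step 2: θ'=3.5944 (straight) → pose (-0.3718, -6.4123, 3.5944)
step 3: θ'=3.2194 (R=-2.0000) → pose (-1.0913, -6.6078, 3.2194)
step 4: θ'=3.2194 (straight) → pose (-4.0822, -6.8409, 3.2194)
step 5: θ'=3.4694 (R=-1.5000) → pose (-3.7159, -6.7656, 3.4694)
step 6: θ'=2.7194 (R=1.0000) → pose (-2.9842, -6.8002, 2.7194)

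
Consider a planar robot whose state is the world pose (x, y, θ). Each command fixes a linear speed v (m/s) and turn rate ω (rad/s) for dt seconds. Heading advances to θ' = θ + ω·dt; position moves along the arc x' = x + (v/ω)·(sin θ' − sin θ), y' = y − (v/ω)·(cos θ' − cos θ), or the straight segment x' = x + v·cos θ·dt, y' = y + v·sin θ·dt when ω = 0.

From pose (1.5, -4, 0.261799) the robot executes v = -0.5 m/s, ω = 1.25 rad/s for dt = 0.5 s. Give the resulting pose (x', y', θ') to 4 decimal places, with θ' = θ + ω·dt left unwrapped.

(1.2935, -4.1336, 0.8868)

θ' = 0.2618 + 1.25·0.5 = 0.8868
R = v/ω = -0.5/1.25 = -0.4000
x' = 1.5 + -0.4000·(sin 0.8868 − sin 0.2618) = 1.2935
y' = -4 − -0.4000·(cos 0.8868 − cos 0.2618) = -4.1336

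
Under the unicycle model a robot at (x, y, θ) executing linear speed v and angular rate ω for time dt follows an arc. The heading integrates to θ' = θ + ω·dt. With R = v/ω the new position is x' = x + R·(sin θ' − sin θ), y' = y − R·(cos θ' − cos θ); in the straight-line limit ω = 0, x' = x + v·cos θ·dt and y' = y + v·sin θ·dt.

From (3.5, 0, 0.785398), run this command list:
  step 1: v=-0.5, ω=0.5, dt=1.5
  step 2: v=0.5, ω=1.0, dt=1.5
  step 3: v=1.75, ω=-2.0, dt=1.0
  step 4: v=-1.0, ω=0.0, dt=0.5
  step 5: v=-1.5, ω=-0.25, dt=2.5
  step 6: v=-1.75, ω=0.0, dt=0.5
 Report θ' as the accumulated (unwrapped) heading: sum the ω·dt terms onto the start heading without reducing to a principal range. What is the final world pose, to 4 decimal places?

step 1: θ'=1.5354 (R=-1.0000) → pose (3.2077, -0.6717, 1.5354)
step 2: θ'=3.0354 (R=0.5000) → pose (2.7610, -0.1568, 3.0354)
step 3: θ'=1.0354 (R=-0.8750) → pose (2.1012, 1.1596, 1.0354)
step 4: θ'=1.0354 (straight) → pose (1.8461, 0.7296, 1.0354)
step 5: θ'=0.4104 (R=6.0000) → pose (-0.9204, -1.7111, 0.4104)
step 6: θ'=0.4104 (straight) → pose (-1.7227, -2.0602, 0.4104)

(-1.7227, -2.0602, 0.4104)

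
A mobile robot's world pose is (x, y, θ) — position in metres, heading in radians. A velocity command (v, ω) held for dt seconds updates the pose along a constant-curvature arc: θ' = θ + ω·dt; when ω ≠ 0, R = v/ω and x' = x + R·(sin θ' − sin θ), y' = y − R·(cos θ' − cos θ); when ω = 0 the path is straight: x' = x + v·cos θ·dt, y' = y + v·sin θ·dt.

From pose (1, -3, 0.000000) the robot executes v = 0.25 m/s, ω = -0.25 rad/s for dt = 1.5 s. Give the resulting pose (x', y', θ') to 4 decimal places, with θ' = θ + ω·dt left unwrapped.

(1.3663, -3.0695, -0.3750)

θ' = 0.0000 + -0.25·1.5 = -0.3750
R = v/ω = 0.25/-0.25 = -1.0000
x' = 1 + -1.0000·(sin -0.3750 − sin 0.0000) = 1.3663
y' = -3 − -1.0000·(cos -0.3750 − cos 0.0000) = -3.0695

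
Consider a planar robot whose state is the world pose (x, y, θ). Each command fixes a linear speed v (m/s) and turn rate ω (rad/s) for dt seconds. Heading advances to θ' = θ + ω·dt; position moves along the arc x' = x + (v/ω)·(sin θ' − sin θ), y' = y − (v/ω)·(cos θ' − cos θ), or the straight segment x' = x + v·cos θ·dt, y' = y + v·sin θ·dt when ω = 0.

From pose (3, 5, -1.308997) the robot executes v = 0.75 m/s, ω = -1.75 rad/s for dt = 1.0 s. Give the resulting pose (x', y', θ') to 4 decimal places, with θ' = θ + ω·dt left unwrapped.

θ' = -1.3090 + -1.75·1.0 = -3.0590
R = v/ω = 0.75/-1.75 = -0.4286
x' = 3 + -0.4286·(sin -3.0590 − sin -1.3090) = 2.6214
y' = 5 − -0.4286·(cos -3.0590 − cos -1.3090) = 4.4620

(2.6214, 4.4620, -3.0590)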